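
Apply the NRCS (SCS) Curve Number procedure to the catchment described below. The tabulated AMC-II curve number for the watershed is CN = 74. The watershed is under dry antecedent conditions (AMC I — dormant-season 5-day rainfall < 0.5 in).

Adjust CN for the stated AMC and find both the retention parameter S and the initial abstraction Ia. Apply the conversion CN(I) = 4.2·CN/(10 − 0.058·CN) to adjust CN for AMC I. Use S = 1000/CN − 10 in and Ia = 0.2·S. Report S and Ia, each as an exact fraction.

CN(I) from CN(II)=74: (4.2·74)/(10 − 0.058·74) = 77700/1427 ≈ 54.450
S = 1000/(77700/1427) − 10 = 6500/777 in ≈ 8.366 in
Ia = 0.2·(6500/777) = 1300/777 in ≈ 1.673 in

S = 6500/777 in ≈ 8.366 in; Ia = 1300/777 in ≈ 1.673 in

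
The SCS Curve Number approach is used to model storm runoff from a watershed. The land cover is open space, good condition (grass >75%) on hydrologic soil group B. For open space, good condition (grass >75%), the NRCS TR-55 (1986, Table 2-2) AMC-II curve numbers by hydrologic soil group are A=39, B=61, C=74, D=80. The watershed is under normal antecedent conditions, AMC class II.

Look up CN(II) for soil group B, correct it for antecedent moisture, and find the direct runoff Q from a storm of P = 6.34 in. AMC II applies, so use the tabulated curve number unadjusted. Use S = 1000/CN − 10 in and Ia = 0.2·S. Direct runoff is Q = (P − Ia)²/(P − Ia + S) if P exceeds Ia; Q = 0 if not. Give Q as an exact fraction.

Q = 238300969/106557850 in ≈ 2.236 in

NRCS table: open space, good condition (grass >75%), soil group B → CN(II) = 61
AMC II — tabulated CN = 61 applies directly.
Retention S: 1000/CN − 10 with CN=61.000 → S = 390/61 ≈ 6.393 in
Ia = 0.2S: 0.2·6.393 = 1.279 in (exactly 78/61)
P − Ia = 6.340 − 1.279 = 15437/3050 ≈ 5.061 in (> 0, runoff occurs)
Q: (15437/3050)² ÷ (34937/3050) = 238300969/106557850 in (≈ 2.236 in)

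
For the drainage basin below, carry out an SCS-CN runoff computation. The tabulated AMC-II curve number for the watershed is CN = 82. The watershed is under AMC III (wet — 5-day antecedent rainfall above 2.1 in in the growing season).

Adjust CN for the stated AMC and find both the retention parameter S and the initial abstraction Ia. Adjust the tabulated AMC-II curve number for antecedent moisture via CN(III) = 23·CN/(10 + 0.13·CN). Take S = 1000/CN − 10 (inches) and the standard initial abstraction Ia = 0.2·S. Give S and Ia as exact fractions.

Adjust CN=82 to AMC III: 23·82/(10 + 0.13·82) → 1886 ÷ (1033/50) = 94300/1033 ≈ 91.288
Retention S: 1000/CN − 10 with CN=91.288 → S = 900/943 ≈ 0.954 in
Ia = 0.2S: 0.2·0.954 = 0.191 in (exactly 180/943)

S = 900/943 in ≈ 0.954 in; Ia = 180/943 in ≈ 0.191 in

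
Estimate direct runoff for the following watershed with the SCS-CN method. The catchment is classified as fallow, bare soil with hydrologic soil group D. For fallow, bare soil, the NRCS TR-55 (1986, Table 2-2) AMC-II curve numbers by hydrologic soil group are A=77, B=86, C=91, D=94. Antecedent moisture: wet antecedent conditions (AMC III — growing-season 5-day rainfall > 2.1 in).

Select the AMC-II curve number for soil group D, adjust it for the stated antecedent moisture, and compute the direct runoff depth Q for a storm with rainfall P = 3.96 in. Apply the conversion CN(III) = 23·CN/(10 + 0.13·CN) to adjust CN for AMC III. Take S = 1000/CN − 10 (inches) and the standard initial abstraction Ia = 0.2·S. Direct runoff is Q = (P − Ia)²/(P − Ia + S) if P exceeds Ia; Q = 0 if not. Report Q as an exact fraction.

NRCS table: fallow, bare soil, soil group D → CN(II) = 94
Adjust CN=94 to AMC III: 23·94/(10 + 0.13·94) → 2162 ÷ (1111/50) = 108100/1111 ≈ 97.300
S = 1000/(108100/1111) − 10 = 300/1081 in ≈ 0.278 in
Initial abstraction Ia = S/5 = (300/1081)/5 = 60/1081 ≈ 0.056 in
P − Ia = 3.960 − 0.056 = 105519/27025 ≈ 3.904 in (> 0, runoff occurs)
Runoff Q = (P−Ia)²/(P−Ia+S) = (3.904)²/(3.904+0.278) = 3711419787/1018112825 ≈ 3.645 in

Q = 3711419787/1018112825 in ≈ 3.645 in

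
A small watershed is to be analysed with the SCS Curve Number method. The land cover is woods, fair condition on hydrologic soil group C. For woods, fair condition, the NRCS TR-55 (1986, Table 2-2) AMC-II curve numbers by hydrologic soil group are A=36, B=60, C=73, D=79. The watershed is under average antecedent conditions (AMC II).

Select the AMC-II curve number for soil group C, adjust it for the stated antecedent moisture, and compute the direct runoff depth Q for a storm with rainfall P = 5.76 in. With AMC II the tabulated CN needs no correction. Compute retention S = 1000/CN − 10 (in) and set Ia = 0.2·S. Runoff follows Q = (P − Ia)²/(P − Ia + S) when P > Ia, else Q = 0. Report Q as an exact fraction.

NRCS table: woods, fair condition, soil group C → CN(II) = 73
AMC II — tabulated CN = 73 applies directly.
Max retention: S = 1000/73 − 10 = 270/73 in (≈ 3.699 in)
Ia = 0.2·(270/73) = 54/73 in ≈ 0.740 in
Since P=5.760 > Ia=0.740: effective rainfall P−Ia = 9162/1825 in
Runoff Q = (P−Ia)²/(P−Ia+S) = (5.020)²/(5.020+3.699) = 2331729/806650 ≈ 2.891 in

Q = 2331729/806650 in ≈ 2.891 in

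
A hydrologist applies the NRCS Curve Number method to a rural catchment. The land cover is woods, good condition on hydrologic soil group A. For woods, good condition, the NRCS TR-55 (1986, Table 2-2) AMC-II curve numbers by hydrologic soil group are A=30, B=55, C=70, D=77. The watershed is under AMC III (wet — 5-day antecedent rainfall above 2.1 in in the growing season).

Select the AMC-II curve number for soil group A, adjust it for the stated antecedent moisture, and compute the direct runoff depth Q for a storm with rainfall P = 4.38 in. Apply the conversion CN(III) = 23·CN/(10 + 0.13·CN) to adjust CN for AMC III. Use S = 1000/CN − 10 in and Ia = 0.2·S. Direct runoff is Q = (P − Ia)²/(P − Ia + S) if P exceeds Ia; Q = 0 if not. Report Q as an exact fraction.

NRCS table: woods, good condition, soil group A → CN(II) = 30
Adjust CN=30 to AMC III: 23·30/(10 + 0.13·30) → 690 ÷ (139/10) = 6900/139 ≈ 49.640
S = 1000/(6900/139) − 10 = 700/69 in ≈ 10.145 in
Ia = 0.2S: 0.2·10.145 = 2.029 in (exactly 140/69)
Since P=4.380 > Ia=2.029: effective rainfall P−Ia = 8111/3450 in
Runoff Q = (P−Ia)²/(P−Ia+S) = (2.351)²/(2.351+10.145) = 65788321/148732950 ≈ 0.442 in

Q = 65788321/148732950 in ≈ 0.442 in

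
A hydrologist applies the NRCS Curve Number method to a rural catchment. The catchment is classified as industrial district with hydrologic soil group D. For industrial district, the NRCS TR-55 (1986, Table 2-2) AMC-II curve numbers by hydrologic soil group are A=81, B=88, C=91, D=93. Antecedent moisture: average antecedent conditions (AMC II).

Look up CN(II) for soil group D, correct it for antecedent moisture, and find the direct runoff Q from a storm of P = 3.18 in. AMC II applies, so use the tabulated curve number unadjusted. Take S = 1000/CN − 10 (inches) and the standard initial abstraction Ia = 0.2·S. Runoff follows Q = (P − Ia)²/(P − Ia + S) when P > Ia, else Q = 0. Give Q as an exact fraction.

Q = 198443569/81779550 in ≈ 2.427 in

NRCS table: industrial district, soil group D → CN(II) = 93
AMC II — tabulated CN = 93 applies directly.
Retention S: 1000/CN − 10 with CN=93.000 → S = 70/93 ≈ 0.753 in
Ia = 0.2·(70/93) = 14/93 in ≈ 0.151 in
Since P=3.180 > Ia=0.151: effective rainfall P−Ia = 14087/4650 in
Q: (14087/4650)² ÷ (17587/4650) = 198443569/81779550 in (≈ 2.427 in)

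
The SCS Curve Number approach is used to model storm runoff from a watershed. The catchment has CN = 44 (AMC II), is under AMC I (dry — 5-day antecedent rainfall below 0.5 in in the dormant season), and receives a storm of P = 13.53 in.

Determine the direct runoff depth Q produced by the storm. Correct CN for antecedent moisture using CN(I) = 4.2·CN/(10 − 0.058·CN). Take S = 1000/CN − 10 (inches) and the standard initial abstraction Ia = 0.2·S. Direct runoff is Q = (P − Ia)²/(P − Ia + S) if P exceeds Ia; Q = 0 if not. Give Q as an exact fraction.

Q = 607573201/411341700 in ≈ 1.477 in

Adjust CN=44 to AMC I: 4.2·44/(10 − 0.058·44) → (924/5) ÷ (931/125) = 3300/133 ≈ 24.812
Max retention: S = 1000/(3300/133) − 10 = 1000/33 in (≈ 30.303 in)
Ia = 0.2S: 0.2·30.303 = 6.061 in (exactly 200/33)
Since P=13.530 > Ia=6.061: effective rainfall P−Ia = 24649/3300 in
Q: (24649/3300)² ÷ (124649/3300) = 607573201/411341700 in (≈ 1.477 in)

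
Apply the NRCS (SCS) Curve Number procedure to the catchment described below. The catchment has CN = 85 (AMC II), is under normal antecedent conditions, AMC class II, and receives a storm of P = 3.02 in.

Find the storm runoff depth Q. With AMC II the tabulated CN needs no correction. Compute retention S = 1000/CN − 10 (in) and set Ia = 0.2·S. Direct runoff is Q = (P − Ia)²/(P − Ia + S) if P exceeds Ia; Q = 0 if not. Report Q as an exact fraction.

Average conditions: CN = 85 (no AMC adjustment).
Max retention: S = 1000/85 − 10 = 30/17 in (≈ 1.765 in)
Ia = 0.2S: 0.2·1.765 = 0.353 in (exactly 6/17)
P − Ia = 3.020 − 0.353 = 2267/850 ≈ 2.667 in (> 0, runoff occurs)
Runoff Q = (P−Ia)²/(P−Ia+S) = (2.667)²/(2.667+1.765) = 5139289/3201950 ≈ 1.605 in

Q = 5139289/3201950 in ≈ 1.605 in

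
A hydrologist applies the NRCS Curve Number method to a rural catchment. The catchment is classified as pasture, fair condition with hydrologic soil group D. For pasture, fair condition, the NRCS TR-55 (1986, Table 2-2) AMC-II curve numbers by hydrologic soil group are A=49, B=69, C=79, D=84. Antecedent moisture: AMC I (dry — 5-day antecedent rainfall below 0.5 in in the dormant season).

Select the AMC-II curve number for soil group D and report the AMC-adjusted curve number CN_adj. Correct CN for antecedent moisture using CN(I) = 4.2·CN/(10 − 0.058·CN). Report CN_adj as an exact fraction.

NRCS table: pasture, fair condition, soil group D → CN(II) = 84
Dry (AMC I): CN(I) = 4.2·84/(10 − 0.058·84) = (1764/5)/(641/125) = 44100/641 ≈ 68.799

CN_adj = 44100/641 ≈ 68.799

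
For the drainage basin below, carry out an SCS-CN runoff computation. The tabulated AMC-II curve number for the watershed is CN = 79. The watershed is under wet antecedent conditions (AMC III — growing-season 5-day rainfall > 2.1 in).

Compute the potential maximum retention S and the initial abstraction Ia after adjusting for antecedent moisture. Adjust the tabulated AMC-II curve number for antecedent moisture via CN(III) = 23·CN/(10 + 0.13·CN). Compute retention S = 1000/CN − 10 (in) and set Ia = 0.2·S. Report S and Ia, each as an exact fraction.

Adjust CN=79 to AMC III: 23·79/(10 + 0.13·79) → 1817 ÷ (2027/100) = 181700/2027 ≈ 89.640
S = 1000/(181700/2027) − 10 = 2100/1817 in ≈ 1.156 in
Ia = 0.2·(2100/1817) = 420/1817 in ≈ 0.231 in

S = 2100/1817 in ≈ 1.156 in; Ia = 420/1817 in ≈ 0.231 in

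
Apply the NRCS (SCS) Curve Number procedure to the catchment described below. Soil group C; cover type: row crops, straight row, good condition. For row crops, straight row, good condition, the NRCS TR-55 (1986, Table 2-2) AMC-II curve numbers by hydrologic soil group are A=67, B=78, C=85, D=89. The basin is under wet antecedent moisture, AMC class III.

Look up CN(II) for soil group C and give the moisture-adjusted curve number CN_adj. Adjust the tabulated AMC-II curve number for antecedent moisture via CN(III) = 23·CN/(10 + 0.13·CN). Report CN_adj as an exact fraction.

NRCS table: row crops, straight row, good condition, soil group C → CN(II) = 85
CN(III) from CN(II)=85: (23·85)/(10 + 0.13·85) = 39100/421 ≈ 92.874

CN_adj = 39100/421 ≈ 92.874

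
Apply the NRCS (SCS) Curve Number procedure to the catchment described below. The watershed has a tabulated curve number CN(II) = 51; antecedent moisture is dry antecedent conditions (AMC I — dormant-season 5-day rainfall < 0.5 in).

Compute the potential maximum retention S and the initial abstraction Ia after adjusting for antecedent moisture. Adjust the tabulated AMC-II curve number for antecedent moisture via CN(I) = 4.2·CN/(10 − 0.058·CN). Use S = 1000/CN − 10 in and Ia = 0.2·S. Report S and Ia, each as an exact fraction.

S = 3500/153 in ≈ 22.876 in; Ia = 700/153 in ≈ 4.575 in

CN(I) from CN(II)=51: (4.2·51)/(10 − 0.058·51) = 15300/503 ≈ 30.417
Retention S: 1000/CN − 10 with CN=30.417 → S = 3500/153 ≈ 22.876 in
Initial abstraction Ia = S/5 = (3500/153)/5 = 700/153 ≈ 4.575 in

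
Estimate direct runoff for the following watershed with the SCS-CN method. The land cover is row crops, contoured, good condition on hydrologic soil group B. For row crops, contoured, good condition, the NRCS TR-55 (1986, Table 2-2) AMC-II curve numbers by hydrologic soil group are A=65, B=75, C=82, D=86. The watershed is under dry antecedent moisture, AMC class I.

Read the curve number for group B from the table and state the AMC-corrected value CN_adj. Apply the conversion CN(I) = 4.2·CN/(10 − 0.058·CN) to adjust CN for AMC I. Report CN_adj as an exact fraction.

CN_adj = 6300/113 ≈ 55.752

NRCS table: row crops, contoured, good condition, soil group B → CN(II) = 75
CN(I) from CN(II)=75: (4.2·75)/(10 − 0.058·75) = 6300/113 ≈ 55.752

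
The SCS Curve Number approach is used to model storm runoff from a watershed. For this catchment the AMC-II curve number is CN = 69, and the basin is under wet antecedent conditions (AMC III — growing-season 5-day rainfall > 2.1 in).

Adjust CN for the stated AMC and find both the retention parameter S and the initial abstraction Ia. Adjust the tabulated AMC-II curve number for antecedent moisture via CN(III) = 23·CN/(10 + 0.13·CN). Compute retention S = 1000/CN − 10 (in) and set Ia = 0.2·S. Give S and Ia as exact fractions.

CN(III) from CN(II)=69: (23·69)/(10 + 0.13·69) = 158700/1897 ≈ 83.658
S = 1000/(158700/1897) − 10 = 3100/1587 in ≈ 1.953 in
Ia = 0.2S: 0.2·1.953 = 0.391 in (exactly 620/1587)

S = 3100/1587 in ≈ 1.953 in; Ia = 620/1587 in ≈ 0.391 in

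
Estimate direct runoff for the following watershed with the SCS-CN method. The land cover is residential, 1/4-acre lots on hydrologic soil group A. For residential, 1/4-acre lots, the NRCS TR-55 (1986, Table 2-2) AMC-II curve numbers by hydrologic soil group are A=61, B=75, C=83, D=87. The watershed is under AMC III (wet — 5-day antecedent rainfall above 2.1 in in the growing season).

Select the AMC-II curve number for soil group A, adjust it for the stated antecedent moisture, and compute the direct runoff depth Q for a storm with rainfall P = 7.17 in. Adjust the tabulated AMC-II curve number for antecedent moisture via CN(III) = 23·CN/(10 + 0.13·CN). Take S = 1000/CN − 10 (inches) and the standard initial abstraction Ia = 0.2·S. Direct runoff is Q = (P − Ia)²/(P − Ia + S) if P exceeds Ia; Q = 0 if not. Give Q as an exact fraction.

NRCS table: residential, 1/4-acre lots, soil group A → CN(II) = 61
CN(III) from CN(II)=61: (23·61)/(10 + 0.13·61) = 140300/1793 ≈ 78.249
Retention S: 1000/CN − 10 with CN=78.249 → S = 3900/1403 ≈ 2.780 in
Ia = 0.2S: 0.2·2.780 = 0.556 in (exactly 780/1403)
P − Ia = 7.170 − 0.556 = 927951/140300 ≈ 6.614 in (> 0, runoff occurs)
Q: (927951/140300)² ÷ (1317951/140300) = 95677006489/20545391700 in (≈ 4.657 in)

Q = 95677006489/20545391700 in ≈ 4.657 in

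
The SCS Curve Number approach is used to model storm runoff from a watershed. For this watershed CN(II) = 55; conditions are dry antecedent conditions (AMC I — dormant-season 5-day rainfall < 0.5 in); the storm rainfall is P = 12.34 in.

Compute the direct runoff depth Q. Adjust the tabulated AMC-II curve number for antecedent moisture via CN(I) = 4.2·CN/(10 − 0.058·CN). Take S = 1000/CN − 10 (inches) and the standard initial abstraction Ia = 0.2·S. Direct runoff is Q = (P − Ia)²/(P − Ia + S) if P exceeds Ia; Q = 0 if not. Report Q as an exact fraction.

Q = 1056835081/413909650 in ≈ 2.553 in

Dry (AMC I): CN(I) = 4.2·55/(10 − 0.058·55) = 231/(681/100) = 7700/227 ≈ 33.921
Max retention: S = 1000/(7700/227) − 10 = 1500/77 in (≈ 19.481 in)
Ia = 0.2·(1500/77) = 300/77 in ≈ 3.896 in
P − Ia = 12.340 − 3.896 = 32509/3850 ≈ 8.444 in (> 0, runoff occurs)
Q = (32509/3850)²/((32509/3850) + 1500/77) = (1056835081/14822500)/(107509/3850) = 1056835081/413909650 in ≈ 2.553 in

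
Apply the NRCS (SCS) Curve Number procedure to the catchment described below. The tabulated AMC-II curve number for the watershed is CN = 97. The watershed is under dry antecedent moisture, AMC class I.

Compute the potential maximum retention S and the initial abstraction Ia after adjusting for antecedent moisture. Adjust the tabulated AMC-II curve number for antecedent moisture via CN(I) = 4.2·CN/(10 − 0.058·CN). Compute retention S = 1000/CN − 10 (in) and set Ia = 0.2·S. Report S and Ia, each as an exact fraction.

S = 500/679 in ≈ 0.736 in; Ia = 100/679 in ≈ 0.147 in

CN(I) from CN(II)=97: (4.2·97)/(10 − 0.058·97) = 67900/729 ≈ 93.141
Max retention: S = 1000/(67900/729) − 10 = 500/679 in (≈ 0.736 in)
Ia = 0.2S: 0.2·0.736 = 0.147 in (exactly 100/679)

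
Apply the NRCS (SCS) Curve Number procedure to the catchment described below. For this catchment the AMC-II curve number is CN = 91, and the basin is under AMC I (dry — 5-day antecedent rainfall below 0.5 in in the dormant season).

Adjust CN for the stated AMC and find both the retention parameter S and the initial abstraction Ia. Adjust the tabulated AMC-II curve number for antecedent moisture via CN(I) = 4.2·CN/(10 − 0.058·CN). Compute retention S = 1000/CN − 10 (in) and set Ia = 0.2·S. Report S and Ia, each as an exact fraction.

Adjust CN=91 to AMC I: 4.2·91/(10 − 0.058·91) → (1911/5) ÷ (2361/500) = 63700/787 ≈ 80.940
Max retention: S = 1000/(63700/787) − 10 = 1500/637 in (≈ 2.355 in)
Initial abstraction Ia = S/5 = (1500/637)/5 = 300/637 ≈ 0.471 in

S = 1500/637 in ≈ 2.355 in; Ia = 300/637 in ≈ 0.471 in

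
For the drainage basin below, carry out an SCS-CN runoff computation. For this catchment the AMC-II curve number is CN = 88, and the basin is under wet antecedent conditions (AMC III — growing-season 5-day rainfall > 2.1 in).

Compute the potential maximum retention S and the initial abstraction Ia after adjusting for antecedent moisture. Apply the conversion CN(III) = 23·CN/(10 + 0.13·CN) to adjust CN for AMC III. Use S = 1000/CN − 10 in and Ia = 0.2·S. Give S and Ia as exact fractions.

CN(III) from CN(II)=88: (23·88)/(10 + 0.13·88) = 6325/67 ≈ 94.403
Retention S: 1000/CN − 10 with CN=94.403 → S = 150/253 ≈ 0.593 in
Ia = 0.2·(150/253) = 30/253 in ≈ 0.119 in

S = 150/253 in ≈ 0.593 in; Ia = 30/253 in ≈ 0.119 in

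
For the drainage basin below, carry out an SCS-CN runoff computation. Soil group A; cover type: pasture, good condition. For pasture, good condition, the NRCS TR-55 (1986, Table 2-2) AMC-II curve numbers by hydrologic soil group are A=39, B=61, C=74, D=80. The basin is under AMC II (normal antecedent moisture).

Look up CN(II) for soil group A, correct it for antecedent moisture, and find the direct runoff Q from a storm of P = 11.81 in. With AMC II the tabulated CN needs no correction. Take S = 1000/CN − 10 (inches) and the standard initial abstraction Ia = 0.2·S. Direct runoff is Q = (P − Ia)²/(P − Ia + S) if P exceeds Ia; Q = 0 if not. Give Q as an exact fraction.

Q = 1146431881/369950100 in ≈ 3.099 in

NRCS table: pasture, good condition, soil group A → CN(II) = 39
AMC II — tabulated CN = 39 applies directly.
S = 1000/39 − 10 = 610/39 in ≈ 15.641 in
Ia = 0.2S: 0.2·15.641 = 3.128 in (exactly 122/39)
Excess rainfall: 11.810 − 3.128 = 8.682 in; P > Ia so Q > 0
Runoff Q = (P−Ia)²/(P−Ia+S) = (8.682)²/(8.682+15.641) = 1146431881/369950100 ≈ 3.099 in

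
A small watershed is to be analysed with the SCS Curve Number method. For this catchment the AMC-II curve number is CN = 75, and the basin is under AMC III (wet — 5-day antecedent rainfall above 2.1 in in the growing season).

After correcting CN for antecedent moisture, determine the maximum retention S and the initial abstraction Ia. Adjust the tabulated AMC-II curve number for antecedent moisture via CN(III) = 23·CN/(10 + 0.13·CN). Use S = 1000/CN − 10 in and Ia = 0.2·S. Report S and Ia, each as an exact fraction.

CN(III) from CN(II)=75: (23·75)/(10 + 0.13·75) = 6900/79 ≈ 87.342
Retention S: 1000/CN − 10 with CN=87.342 → S = 100/69 ≈ 1.449 in
Initial abstraction Ia = S/5 = (100/69)/5 = 20/69 ≈ 0.290 in

S = 100/69 in ≈ 1.449 in; Ia = 20/69 in ≈ 0.290 in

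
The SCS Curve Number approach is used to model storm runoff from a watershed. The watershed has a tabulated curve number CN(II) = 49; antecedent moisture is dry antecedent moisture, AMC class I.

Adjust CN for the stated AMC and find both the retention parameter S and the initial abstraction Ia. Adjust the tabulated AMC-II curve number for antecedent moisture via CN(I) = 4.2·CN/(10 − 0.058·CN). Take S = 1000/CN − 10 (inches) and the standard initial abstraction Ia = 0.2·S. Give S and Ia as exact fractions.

S = 8500/343 in ≈ 24.781 in; Ia = 1700/343 in ≈ 4.956 in

Adjust CN=49 to AMC I: 4.2·49/(10 − 0.058·49) → (1029/5) ÷ (3579/500) = 34300/1193 ≈ 28.751
Max retention: S = 1000/(34300/1193) − 10 = 8500/343 in (≈ 24.781 in)
Initial abstraction Ia = S/5 = (8500/343)/5 = 1700/343 ≈ 4.956 in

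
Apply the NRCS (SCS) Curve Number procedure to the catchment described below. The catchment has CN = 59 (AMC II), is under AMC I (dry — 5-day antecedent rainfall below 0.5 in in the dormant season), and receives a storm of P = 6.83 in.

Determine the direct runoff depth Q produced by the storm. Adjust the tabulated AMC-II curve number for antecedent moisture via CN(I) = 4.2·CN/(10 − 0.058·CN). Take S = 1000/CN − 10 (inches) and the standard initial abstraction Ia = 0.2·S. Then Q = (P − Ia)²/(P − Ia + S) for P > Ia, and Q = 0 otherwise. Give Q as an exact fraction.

CN(I) from CN(II)=59: (4.2·59)/(10 − 0.058·59) = 123900/3289 ≈ 37.671
Max retention: S = 1000/(123900/3289) − 10 = 20500/1239 in (≈ 16.546 in)
Ia = 0.2·(20500/1239) = 4100/1239 in ≈ 3.309 in
Since P=6.830 > Ia=3.309: effective rainfall P−Ia = 436237/123900 in
Q: (436237/123900)² ÷ (2486237/123900) = 190302720169/308044764300 in (≈ 0.618 in)

Q = 190302720169/308044764300 in ≈ 0.618 in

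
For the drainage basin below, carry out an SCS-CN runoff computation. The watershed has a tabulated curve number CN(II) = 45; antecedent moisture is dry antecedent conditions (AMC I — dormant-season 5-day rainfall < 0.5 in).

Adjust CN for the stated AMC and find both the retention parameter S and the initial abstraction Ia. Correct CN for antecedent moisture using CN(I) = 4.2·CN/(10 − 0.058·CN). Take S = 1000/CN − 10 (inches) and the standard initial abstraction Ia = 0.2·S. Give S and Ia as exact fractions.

Adjust CN=45 to AMC I: 4.2·45/(10 − 0.058·45) → 189 ÷ (739/100) = 18900/739 ≈ 25.575
Max retention: S = 1000/(18900/739) − 10 = 5500/189 in (≈ 29.101 in)
Initial abstraction Ia = S/5 = (5500/189)/5 = 1100/189 ≈ 5.820 in

S = 5500/189 in ≈ 29.101 in; Ia = 1100/189 in ≈ 5.820 in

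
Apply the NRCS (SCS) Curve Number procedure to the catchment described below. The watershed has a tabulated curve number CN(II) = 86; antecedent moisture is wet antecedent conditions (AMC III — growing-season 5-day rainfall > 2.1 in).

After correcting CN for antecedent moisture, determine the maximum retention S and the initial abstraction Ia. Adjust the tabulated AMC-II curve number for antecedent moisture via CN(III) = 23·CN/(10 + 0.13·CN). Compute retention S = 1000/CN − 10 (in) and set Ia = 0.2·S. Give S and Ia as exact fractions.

Wet (AMC III): CN(III) = 23·86/(10 + 0.13·86) = 1978/(1059/50) = 98900/1059 ≈ 93.390
Max retention: S = 1000/(98900/1059) − 10 = 700/989 in (≈ 0.708 in)
Initial abstraction Ia = S/5 = (700/989)/5 = 140/989 ≈ 0.142 in

S = 700/989 in ≈ 0.708 in; Ia = 140/989 in ≈ 0.142 in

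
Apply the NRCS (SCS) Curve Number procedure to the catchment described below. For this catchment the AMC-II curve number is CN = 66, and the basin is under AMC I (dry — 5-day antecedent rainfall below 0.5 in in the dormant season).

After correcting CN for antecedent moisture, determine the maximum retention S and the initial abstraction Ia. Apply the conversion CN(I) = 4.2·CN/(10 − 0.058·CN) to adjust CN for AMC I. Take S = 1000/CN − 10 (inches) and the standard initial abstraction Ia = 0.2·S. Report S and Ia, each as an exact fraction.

S = 8500/693 in ≈ 12.266 in; Ia = 1700/693 in ≈ 2.453 in

Dry (AMC I): CN(I) = 4.2·66/(10 − 0.058·66) = (1386/5)/(1543/250) = 69300/1543 ≈ 44.913
S = 1000/(69300/1543) − 10 = 8500/693 in ≈ 12.266 in
Ia = 0.2·(8500/693) = 1700/693 in ≈ 2.453 in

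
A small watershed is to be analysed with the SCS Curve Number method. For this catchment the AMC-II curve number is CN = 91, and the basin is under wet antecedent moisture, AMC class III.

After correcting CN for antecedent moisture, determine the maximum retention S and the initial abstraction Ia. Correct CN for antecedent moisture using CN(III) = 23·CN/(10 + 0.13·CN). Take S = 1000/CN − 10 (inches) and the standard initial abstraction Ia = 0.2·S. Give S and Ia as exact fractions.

S = 900/2093 in ≈ 0.430 in; Ia = 180/2093 in ≈ 0.086 in

Wet (AMC III): CN(III) = 23·91/(10 + 0.13·91) = 2093/(2183/100) = 209300/2183 ≈ 95.877
Max retention: S = 1000/(209300/2183) − 10 = 900/2093 in (≈ 0.430 in)
Initial abstraction Ia = S/5 = (900/2093)/5 = 180/2093 ≈ 0.086 in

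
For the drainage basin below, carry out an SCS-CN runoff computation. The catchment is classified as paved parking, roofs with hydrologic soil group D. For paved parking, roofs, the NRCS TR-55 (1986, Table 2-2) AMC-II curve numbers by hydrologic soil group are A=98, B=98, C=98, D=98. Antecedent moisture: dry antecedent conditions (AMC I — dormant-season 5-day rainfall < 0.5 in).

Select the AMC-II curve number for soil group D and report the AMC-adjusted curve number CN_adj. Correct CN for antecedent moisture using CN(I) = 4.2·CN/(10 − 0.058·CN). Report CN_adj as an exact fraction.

CN_adj = 102900/1079 ≈ 95.366

NRCS table: paved parking, roofs, soil group D → CN(II) = 98
Dry (AMC I): CN(I) = 4.2·98/(10 − 0.058·98) = (2058/5)/(1079/250) = 102900/1079 ≈ 95.366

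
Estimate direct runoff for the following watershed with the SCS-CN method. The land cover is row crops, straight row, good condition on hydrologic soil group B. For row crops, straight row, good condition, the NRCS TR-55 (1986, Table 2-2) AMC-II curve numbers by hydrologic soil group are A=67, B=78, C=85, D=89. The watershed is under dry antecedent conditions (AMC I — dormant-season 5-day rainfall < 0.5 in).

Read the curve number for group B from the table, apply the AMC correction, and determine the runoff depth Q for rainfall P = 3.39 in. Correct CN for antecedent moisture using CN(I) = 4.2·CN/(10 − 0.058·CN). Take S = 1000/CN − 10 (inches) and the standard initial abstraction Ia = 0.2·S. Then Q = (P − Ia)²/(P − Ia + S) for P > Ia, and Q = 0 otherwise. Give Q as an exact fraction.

NRCS table: row crops, straight row, good condition, soil group B → CN(II) = 78
CN(I) from CN(II)=78: (4.2·78)/(10 − 0.058·78) = 81900/1369 ≈ 59.825
Max retention: S = 1000/(81900/1369) − 10 = 5500/819 in (≈ 6.716 in)
Initial abstraction Ia = S/5 = (5500/819)/5 = 1100/819 ≈ 1.343 in
Since P=3.390 > Ia=1.343: effective rainfall P−Ia = 167641/81900 in
Q: (167641/81900)² ÷ (717641/81900) = 28103504881/58774797900 in (≈ 0.478 in)

Q = 28103504881/58774797900 in ≈ 0.478 in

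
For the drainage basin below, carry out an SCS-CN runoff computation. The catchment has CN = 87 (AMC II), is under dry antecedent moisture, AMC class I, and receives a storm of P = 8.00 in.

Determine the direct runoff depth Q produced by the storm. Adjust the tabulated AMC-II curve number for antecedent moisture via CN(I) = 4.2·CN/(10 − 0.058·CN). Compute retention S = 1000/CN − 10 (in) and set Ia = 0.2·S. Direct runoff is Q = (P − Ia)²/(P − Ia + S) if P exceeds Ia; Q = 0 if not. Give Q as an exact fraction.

Adjust CN=87 to AMC I: 4.2·87/(10 − 0.058·87) → (1827/5) ÷ (2477/500) = 182700/2477 ≈ 73.759
Retention S: 1000/CN − 10 with CN=73.759 → S = 6500/1827 ≈ 3.558 in
Ia = 0.2S: 0.2·3.558 = 0.712 in (exactly 1300/1827)
Excess rainfall: 8.000 − 0.712 = 7.288 in; P > Ia so Q > 0
Q: (13316/1827)² ÷ (19816/1827) = 22164482/4525479 in (≈ 4.898 in)

Q = 22164482/4525479 in ≈ 4.898 in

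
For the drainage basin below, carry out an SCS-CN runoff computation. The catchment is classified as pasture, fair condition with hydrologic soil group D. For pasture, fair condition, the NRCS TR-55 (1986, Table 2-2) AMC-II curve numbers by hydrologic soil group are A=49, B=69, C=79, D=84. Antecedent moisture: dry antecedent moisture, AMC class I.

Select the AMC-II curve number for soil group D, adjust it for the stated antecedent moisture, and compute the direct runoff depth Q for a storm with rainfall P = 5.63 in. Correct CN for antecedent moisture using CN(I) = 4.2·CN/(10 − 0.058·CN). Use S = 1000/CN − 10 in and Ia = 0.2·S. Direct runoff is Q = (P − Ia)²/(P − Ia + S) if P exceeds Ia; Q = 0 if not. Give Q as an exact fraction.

Q = 43381808089/18005280300 in ≈ 2.409 in

NRCS table: pasture, fair condition, soil group D → CN(II) = 84
Adjust CN=84 to AMC I: 4.2·84/(10 − 0.058·84) → (1764/5) ÷ (641/125) = 44100/641 ≈ 68.799
Max retention: S = 1000/(44100/641) − 10 = 2000/441 in (≈ 4.535 in)
Ia = 0.2S: 0.2·4.535 = 0.907 in (exactly 400/441)
Since P=5.630 > Ia=0.907: effective rainfall P−Ia = 208283/44100 in
Runoff Q = (P−Ia)²/(P−Ia+S) = (4.723)²/(4.723+4.535) = 43381808089/18005280300 ≈ 2.409 in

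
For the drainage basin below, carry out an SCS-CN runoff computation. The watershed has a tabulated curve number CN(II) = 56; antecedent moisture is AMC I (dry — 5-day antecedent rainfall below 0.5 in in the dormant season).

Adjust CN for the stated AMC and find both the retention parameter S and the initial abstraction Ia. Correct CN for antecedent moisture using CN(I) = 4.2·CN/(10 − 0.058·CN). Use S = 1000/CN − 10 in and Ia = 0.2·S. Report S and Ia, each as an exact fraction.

CN(I) from CN(II)=56: (4.2·56)/(10 − 0.058·56) = 7350/211 ≈ 34.834
S = 1000/(7350/211) − 10 = 2750/147 in ≈ 18.707 in
Ia = 0.2·(2750/147) = 550/147 in ≈ 3.741 in

S = 2750/147 in ≈ 18.707 in; Ia = 550/147 in ≈ 3.741 in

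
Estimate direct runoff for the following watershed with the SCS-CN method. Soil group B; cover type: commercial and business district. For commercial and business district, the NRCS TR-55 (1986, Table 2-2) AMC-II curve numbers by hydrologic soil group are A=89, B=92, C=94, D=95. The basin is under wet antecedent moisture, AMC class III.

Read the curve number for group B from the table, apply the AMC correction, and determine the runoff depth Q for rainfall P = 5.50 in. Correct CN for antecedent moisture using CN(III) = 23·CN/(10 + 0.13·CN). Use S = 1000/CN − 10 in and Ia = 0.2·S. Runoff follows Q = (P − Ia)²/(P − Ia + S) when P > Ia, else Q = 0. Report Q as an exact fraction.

Q = 32936121/6495062 in ≈ 5.071 in

NRCS table: commercial and business district, soil group B → CN(II) = 92
CN(III) from CN(II)=92: (23·92)/(10 + 0.13·92) = 52900/549 ≈ 96.357
S = 1000/(52900/549) − 10 = 200/529 in ≈ 0.378 in
Initial abstraction Ia = S/5 = (200/529)/5 = 40/529 ≈ 0.076 in
P − Ia = 5.500 − 0.076 = 5739/1058 ≈ 5.424 in (> 0, runoff occurs)
Runoff Q = (P−Ia)²/(P−Ia+S) = (5.424)²/(5.424+0.378) = 32936121/6495062 ≈ 5.071 in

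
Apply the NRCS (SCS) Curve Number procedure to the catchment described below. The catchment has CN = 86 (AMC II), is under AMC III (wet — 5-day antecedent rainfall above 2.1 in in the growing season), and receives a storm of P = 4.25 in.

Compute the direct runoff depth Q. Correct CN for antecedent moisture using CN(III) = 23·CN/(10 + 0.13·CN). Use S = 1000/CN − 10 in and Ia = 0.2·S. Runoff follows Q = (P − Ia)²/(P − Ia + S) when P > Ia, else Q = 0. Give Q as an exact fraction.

Q = 264160009/75373668 in ≈ 3.505 in

Wet (AMC III): CN(III) = 23·86/(10 + 0.13·86) = 1978/(1059/50) = 98900/1059 ≈ 93.390
Retention S: 1000/CN − 10 with CN=93.390 → S = 700/989 ≈ 0.708 in
Initial abstraction Ia = S/5 = (700/989)/5 = 140/989 ≈ 0.142 in
P − Ia = 4.250 − 0.142 = 16253/3956 ≈ 4.108 in (> 0, runoff occurs)
Q = (16253/3956)²/((16253/3956) + 700/989) = (264160009/15649936)/(19053/3956) = 264160009/75373668 in ≈ 3.505 in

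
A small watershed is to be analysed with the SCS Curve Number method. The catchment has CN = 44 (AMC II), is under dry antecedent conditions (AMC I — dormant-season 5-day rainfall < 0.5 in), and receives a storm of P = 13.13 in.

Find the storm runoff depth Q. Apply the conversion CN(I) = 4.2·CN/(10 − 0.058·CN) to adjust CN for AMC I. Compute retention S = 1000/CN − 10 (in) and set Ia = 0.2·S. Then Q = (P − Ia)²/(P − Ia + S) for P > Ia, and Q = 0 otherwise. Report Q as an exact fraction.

Q = 544242241/406985700 in ≈ 1.337 in

CN(I) from CN(II)=44: (4.2·44)/(10 − 0.058·44) = 3300/133 ≈ 24.812
Max retention: S = 1000/(3300/133) − 10 = 1000/33 in (≈ 30.303 in)
Ia = 0.2S: 0.2·30.303 = 6.061 in (exactly 200/33)
P − Ia = 13.130 − 6.061 = 23329/3300 ≈ 7.069 in (> 0, runoff occurs)
Q = (23329/3300)²/((23329/3300) + 1000/33) = (544242241/10890000)/(123329/3300) = 544242241/406985700 in ≈ 1.337 in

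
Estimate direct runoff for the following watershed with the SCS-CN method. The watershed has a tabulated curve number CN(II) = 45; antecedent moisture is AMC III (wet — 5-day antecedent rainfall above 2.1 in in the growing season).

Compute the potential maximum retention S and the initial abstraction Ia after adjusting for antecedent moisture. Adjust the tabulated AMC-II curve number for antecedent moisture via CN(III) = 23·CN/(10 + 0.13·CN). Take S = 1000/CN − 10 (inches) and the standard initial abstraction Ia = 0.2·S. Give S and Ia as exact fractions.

Adjust CN=45 to AMC III: 23·45/(10 + 0.13·45) → 1035 ÷ (317/20) = 20700/317 ≈ 65.300
Retention S: 1000/CN − 10 with CN=65.300 → S = 1100/207 ≈ 5.314 in
Ia = 0.2S: 0.2·5.314 = 1.063 in (exactly 220/207)

S = 1100/207 in ≈ 5.314 in; Ia = 220/207 in ≈ 1.063 in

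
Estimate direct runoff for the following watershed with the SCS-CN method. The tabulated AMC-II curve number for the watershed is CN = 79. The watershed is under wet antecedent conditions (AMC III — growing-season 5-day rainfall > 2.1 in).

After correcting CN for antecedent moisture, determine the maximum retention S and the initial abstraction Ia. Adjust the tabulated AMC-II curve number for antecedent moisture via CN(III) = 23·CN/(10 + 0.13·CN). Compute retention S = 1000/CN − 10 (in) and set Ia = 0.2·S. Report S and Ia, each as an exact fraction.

S = 2100/1817 in ≈ 1.156 in; Ia = 420/1817 in ≈ 0.231 in

Adjust CN=79 to AMC III: 23·79/(10 + 0.13·79) → 1817 ÷ (2027/100) = 181700/2027 ≈ 89.640
Max retention: S = 1000/(181700/2027) − 10 = 2100/1817 in (≈ 1.156 in)
Ia = 0.2·(2100/1817) = 420/1817 in ≈ 0.231 in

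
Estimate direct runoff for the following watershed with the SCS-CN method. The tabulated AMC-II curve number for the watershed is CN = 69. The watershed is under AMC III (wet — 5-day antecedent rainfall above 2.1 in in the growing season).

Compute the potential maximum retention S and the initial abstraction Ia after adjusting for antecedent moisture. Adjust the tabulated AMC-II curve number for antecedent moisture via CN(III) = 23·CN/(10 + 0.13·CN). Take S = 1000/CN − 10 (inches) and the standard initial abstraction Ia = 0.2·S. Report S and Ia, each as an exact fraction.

S = 3100/1587 in ≈ 1.953 in; Ia = 620/1587 in ≈ 0.391 in

CN(III) from CN(II)=69: (23·69)/(10 + 0.13·69) = 158700/1897 ≈ 83.658
S = 1000/(158700/1897) − 10 = 3100/1587 in ≈ 1.953 in
Ia = 0.2·(3100/1587) = 620/1587 in ≈ 0.391 in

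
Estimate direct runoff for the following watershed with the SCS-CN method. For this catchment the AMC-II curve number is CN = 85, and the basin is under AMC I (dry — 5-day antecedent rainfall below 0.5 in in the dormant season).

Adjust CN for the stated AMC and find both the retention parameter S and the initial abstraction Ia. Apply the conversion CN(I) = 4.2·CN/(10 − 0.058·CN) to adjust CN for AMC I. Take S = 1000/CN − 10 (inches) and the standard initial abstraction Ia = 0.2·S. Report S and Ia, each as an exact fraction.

Dry (AMC I): CN(I) = 4.2·85/(10 − 0.058·85) = 357/(507/100) = 11900/169 ≈ 70.414
Max retention: S = 1000/(11900/169) − 10 = 500/119 in (≈ 4.202 in)
Initial abstraction Ia = S/5 = (500/119)/5 = 100/119 ≈ 0.840 in

S = 500/119 in ≈ 4.202 in; Ia = 100/119 in ≈ 0.840 in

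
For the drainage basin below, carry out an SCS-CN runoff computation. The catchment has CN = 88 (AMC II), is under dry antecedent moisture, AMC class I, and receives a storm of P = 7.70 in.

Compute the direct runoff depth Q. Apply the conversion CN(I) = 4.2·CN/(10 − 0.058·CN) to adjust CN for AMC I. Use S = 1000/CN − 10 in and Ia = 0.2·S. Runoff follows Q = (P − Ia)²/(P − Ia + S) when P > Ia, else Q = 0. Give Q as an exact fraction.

Dry (AMC I): CN(I) = 4.2·88/(10 − 0.058·88) = (1848/5)/(612/125) = 3850/51 ≈ 75.490
S = 1000/(3850/51) − 10 = 250/77 in ≈ 3.247 in
Ia = 0.2·(250/77) = 50/77 in ≈ 0.649 in
Since P=7.700 > Ia=0.649: effective rainfall P−Ia = 5429/770 in
Runoff Q = (P−Ia)²/(P−Ia+S) = (7.051)²/(7.051+3.247) = 29474041/6105330 ≈ 4.828 in

Q = 29474041/6105330 in ≈ 4.828 in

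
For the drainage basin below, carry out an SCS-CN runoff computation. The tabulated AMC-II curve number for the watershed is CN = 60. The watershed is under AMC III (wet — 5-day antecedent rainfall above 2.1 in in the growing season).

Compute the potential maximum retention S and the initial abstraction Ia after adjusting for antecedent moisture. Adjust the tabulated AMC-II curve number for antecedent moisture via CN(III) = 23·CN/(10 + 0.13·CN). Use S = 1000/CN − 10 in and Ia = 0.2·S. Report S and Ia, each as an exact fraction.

CN(III) from CN(II)=60: (23·60)/(10 + 0.13·60) = 6900/89 ≈ 77.528
Retention S: 1000/CN − 10 with CN=77.528 → S = 200/69 ≈ 2.899 in
Ia = 0.2·(200/69) = 40/69 in ≈ 0.580 in

S = 200/69 in ≈ 2.899 in; Ia = 40/69 in ≈ 0.580 in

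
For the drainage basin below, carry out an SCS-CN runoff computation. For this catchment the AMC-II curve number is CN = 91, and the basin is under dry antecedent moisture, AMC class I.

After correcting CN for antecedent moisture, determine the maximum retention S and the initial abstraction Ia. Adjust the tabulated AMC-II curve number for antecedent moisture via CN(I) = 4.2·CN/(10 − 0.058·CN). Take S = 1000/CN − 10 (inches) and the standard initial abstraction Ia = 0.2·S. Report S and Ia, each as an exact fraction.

S = 1500/637 in ≈ 2.355 in; Ia = 300/637 in ≈ 0.471 in

CN(I) from CN(II)=91: (4.2·91)/(10 − 0.058·91) = 63700/787 ≈ 80.940
Retention S: 1000/CN − 10 with CN=80.940 → S = 1500/637 ≈ 2.355 in
Ia = 0.2S: 0.2·2.355 = 0.471 in (exactly 300/637)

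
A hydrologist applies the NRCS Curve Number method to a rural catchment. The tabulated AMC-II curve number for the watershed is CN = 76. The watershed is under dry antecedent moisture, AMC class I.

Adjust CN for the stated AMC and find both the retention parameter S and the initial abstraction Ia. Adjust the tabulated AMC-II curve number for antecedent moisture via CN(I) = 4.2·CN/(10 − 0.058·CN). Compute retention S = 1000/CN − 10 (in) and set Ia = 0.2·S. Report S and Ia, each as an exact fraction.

S = 1000/133 in ≈ 7.519 in; Ia = 200/133 in ≈ 1.504 in

CN(I) from CN(II)=76: (4.2·76)/(10 − 0.058·76) = 13300/233 ≈ 57.082
Max retention: S = 1000/(13300/233) − 10 = 1000/133 in (≈ 7.519 in)
Ia = 0.2·(1000/133) = 200/133 in ≈ 1.504 in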